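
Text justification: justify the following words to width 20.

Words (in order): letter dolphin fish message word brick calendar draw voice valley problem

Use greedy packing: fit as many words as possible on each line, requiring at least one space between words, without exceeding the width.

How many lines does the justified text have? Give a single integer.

Line 1: ['letter', 'dolphin', 'fish'] (min_width=19, slack=1)
Line 2: ['message', 'word', 'brick'] (min_width=18, slack=2)
Line 3: ['calendar', 'draw', 'voice'] (min_width=19, slack=1)
Line 4: ['valley', 'problem'] (min_width=14, slack=6)
Total lines: 4

Answer: 4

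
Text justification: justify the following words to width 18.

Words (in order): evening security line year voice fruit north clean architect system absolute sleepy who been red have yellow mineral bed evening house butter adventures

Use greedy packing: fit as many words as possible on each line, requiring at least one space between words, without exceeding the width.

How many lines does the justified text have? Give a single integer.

Line 1: ['evening', 'security'] (min_width=16, slack=2)
Line 2: ['line', 'year', 'voice'] (min_width=15, slack=3)
Line 3: ['fruit', 'north', 'clean'] (min_width=17, slack=1)
Line 4: ['architect', 'system'] (min_width=16, slack=2)
Line 5: ['absolute', 'sleepy'] (min_width=15, slack=3)
Line 6: ['who', 'been', 'red', 'have'] (min_width=17, slack=1)
Line 7: ['yellow', 'mineral', 'bed'] (min_width=18, slack=0)
Line 8: ['evening', 'house'] (min_width=13, slack=5)
Line 9: ['butter', 'adventures'] (min_width=17, slack=1)
Total lines: 9

Answer: 9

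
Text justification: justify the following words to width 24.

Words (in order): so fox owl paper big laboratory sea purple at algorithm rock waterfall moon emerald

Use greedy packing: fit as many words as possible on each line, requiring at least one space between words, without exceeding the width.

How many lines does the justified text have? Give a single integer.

Answer: 4

Derivation:
Line 1: ['so', 'fox', 'owl', 'paper', 'big'] (min_width=20, slack=4)
Line 2: ['laboratory', 'sea', 'purple', 'at'] (min_width=24, slack=0)
Line 3: ['algorithm', 'rock', 'waterfall'] (min_width=24, slack=0)
Line 4: ['moon', 'emerald'] (min_width=12, slack=12)
Total lines: 4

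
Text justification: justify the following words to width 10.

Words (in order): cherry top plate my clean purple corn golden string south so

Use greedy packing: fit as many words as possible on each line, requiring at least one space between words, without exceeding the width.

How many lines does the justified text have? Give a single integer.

Answer: 8

Derivation:
Line 1: ['cherry', 'top'] (min_width=10, slack=0)
Line 2: ['plate', 'my'] (min_width=8, slack=2)
Line 3: ['clean'] (min_width=5, slack=5)
Line 4: ['purple'] (min_width=6, slack=4)
Line 5: ['corn'] (min_width=4, slack=6)
Line 6: ['golden'] (min_width=6, slack=4)
Line 7: ['string'] (min_width=6, slack=4)
Line 8: ['south', 'so'] (min_width=8, slack=2)
Total lines: 8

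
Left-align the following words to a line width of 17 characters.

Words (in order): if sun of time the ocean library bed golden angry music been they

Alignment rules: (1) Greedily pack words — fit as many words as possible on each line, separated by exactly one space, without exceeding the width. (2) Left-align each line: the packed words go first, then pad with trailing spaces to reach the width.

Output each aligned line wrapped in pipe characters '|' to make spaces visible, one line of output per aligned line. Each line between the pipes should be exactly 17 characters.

Line 1: ['if', 'sun', 'of', 'time'] (min_width=14, slack=3)
Line 2: ['the', 'ocean', 'library'] (min_width=17, slack=0)
Line 3: ['bed', 'golden', 'angry'] (min_width=16, slack=1)
Line 4: ['music', 'been', 'they'] (min_width=15, slack=2)

Answer: |if sun of time   |
|the ocean library|
|bed golden angry |
|music been they  |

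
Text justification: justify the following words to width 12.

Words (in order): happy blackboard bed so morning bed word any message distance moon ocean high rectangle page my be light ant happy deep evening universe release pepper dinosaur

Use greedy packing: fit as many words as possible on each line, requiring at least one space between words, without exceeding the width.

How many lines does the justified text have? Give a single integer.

Line 1: ['happy'] (min_width=5, slack=7)
Line 2: ['blackboard'] (min_width=10, slack=2)
Line 3: ['bed', 'so'] (min_width=6, slack=6)
Line 4: ['morning', 'bed'] (min_width=11, slack=1)
Line 5: ['word', 'any'] (min_width=8, slack=4)
Line 6: ['message'] (min_width=7, slack=5)
Line 7: ['distance'] (min_width=8, slack=4)
Line 8: ['moon', 'ocean'] (min_width=10, slack=2)
Line 9: ['high'] (min_width=4, slack=8)
Line 10: ['rectangle'] (min_width=9, slack=3)
Line 11: ['page', 'my', 'be'] (min_width=10, slack=2)
Line 12: ['light', 'ant'] (min_width=9, slack=3)
Line 13: ['happy', 'deep'] (min_width=10, slack=2)
Line 14: ['evening'] (min_width=7, slack=5)
Line 15: ['universe'] (min_width=8, slack=4)
Line 16: ['release'] (min_width=7, slack=5)
Line 17: ['pepper'] (min_width=6, slack=6)
Line 18: ['dinosaur'] (min_width=8, slack=4)
Total lines: 18

Answer: 18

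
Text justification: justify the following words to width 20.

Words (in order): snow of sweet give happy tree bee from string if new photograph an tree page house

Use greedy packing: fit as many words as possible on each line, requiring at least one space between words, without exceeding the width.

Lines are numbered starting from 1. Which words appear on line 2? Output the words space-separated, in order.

Answer: happy tree bee from

Derivation:
Line 1: ['snow', 'of', 'sweet', 'give'] (min_width=18, slack=2)
Line 2: ['happy', 'tree', 'bee', 'from'] (min_width=19, slack=1)
Line 3: ['string', 'if', 'new'] (min_width=13, slack=7)
Line 4: ['photograph', 'an', 'tree'] (min_width=18, slack=2)
Line 5: ['page', 'house'] (min_width=10, slack=10)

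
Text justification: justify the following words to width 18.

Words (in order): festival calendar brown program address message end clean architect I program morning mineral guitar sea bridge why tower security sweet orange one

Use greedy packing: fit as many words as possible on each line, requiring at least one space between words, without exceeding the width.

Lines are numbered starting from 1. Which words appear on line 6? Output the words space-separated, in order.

Answer: program morning

Derivation:
Line 1: ['festival', 'calendar'] (min_width=17, slack=1)
Line 2: ['brown', 'program'] (min_width=13, slack=5)
Line 3: ['address', 'message'] (min_width=15, slack=3)
Line 4: ['end', 'clean'] (min_width=9, slack=9)
Line 5: ['architect', 'I'] (min_width=11, slack=7)
Line 6: ['program', 'morning'] (min_width=15, slack=3)
Line 7: ['mineral', 'guitar', 'sea'] (min_width=18, slack=0)
Line 8: ['bridge', 'why', 'tower'] (min_width=16, slack=2)
Line 9: ['security', 'sweet'] (min_width=14, slack=4)
Line 10: ['orange', 'one'] (min_width=10, slack=8)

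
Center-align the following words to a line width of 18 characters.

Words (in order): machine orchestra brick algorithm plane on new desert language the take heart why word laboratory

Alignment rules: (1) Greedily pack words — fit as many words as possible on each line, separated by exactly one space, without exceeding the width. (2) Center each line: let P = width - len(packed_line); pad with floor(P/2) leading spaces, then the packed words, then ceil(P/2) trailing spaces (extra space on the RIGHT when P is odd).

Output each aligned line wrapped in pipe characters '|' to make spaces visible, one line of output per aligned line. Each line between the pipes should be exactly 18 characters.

Answer: |machine orchestra |
| brick algorithm  |
|   plane on new   |
| desert language  |
|the take heart why|
| word laboratory  |

Derivation:
Line 1: ['machine', 'orchestra'] (min_width=17, slack=1)
Line 2: ['brick', 'algorithm'] (min_width=15, slack=3)
Line 3: ['plane', 'on', 'new'] (min_width=12, slack=6)
Line 4: ['desert', 'language'] (min_width=15, slack=3)
Line 5: ['the', 'take', 'heart', 'why'] (min_width=18, slack=0)
Line 6: ['word', 'laboratory'] (min_width=15, slack=3)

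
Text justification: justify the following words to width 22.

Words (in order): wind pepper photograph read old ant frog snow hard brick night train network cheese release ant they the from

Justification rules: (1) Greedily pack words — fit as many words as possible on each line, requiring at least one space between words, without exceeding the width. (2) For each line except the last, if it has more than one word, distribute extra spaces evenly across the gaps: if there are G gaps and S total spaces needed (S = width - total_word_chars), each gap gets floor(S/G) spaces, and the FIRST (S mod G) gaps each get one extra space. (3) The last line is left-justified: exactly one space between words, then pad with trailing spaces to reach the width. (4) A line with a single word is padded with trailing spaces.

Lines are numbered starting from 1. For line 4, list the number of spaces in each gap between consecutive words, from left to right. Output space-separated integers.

Answer: 1 1

Derivation:
Line 1: ['wind', 'pepper', 'photograph'] (min_width=22, slack=0)
Line 2: ['read', 'old', 'ant', 'frog', 'snow'] (min_width=22, slack=0)
Line 3: ['hard', 'brick', 'night', 'train'] (min_width=22, slack=0)
Line 4: ['network', 'cheese', 'release'] (min_width=22, slack=0)
Line 5: ['ant', 'they', 'the', 'from'] (min_width=17, slack=5)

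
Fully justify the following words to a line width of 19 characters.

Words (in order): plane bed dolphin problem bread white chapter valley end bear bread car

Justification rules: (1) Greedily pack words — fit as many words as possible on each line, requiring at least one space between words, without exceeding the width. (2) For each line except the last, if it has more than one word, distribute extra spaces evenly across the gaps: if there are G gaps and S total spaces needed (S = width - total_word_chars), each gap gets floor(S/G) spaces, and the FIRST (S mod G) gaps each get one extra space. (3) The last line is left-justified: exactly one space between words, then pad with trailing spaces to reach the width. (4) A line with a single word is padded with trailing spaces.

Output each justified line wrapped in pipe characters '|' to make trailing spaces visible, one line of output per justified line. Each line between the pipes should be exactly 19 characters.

Line 1: ['plane', 'bed', 'dolphin'] (min_width=17, slack=2)
Line 2: ['problem', 'bread', 'white'] (min_width=19, slack=0)
Line 3: ['chapter', 'valley', 'end'] (min_width=18, slack=1)
Line 4: ['bear', 'bread', 'car'] (min_width=14, slack=5)

Answer: |plane  bed  dolphin|
|problem bread white|
|chapter  valley end|
|bear bread car     |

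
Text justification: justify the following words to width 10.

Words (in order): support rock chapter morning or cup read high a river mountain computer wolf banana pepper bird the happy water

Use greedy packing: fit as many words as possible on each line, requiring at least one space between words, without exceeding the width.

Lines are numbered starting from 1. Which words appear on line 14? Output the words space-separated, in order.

Answer: happy

Derivation:
Line 1: ['support'] (min_width=7, slack=3)
Line 2: ['rock'] (min_width=4, slack=6)
Line 3: ['chapter'] (min_width=7, slack=3)
Line 4: ['morning', 'or'] (min_width=10, slack=0)
Line 5: ['cup', 'read'] (min_width=8, slack=2)
Line 6: ['high', 'a'] (min_width=6, slack=4)
Line 7: ['river'] (min_width=5, slack=5)
Line 8: ['mountain'] (min_width=8, slack=2)
Line 9: ['computer'] (min_width=8, slack=2)
Line 10: ['wolf'] (min_width=4, slack=6)
Line 11: ['banana'] (min_width=6, slack=4)
Line 12: ['pepper'] (min_width=6, slack=4)
Line 13: ['bird', 'the'] (min_width=8, slack=2)
Line 14: ['happy'] (min_width=5, slack=5)
Line 15: ['water'] (min_width=5, slack=5)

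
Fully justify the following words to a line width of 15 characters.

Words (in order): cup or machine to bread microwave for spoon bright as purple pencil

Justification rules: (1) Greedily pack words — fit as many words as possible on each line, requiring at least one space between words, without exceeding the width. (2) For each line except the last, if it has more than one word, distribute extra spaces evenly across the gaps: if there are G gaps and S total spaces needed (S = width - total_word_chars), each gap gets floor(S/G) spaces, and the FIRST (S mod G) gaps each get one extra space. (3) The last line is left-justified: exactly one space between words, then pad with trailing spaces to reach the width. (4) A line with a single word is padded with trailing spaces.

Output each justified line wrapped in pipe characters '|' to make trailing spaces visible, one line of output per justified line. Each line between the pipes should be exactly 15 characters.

Answer: |cup  or machine|
|to        bread|
|microwave   for|
|spoon bright as|
|purple pencil  |

Derivation:
Line 1: ['cup', 'or', 'machine'] (min_width=14, slack=1)
Line 2: ['to', 'bread'] (min_width=8, slack=7)
Line 3: ['microwave', 'for'] (min_width=13, slack=2)
Line 4: ['spoon', 'bright', 'as'] (min_width=15, slack=0)
Line 5: ['purple', 'pencil'] (min_width=13, slack=2)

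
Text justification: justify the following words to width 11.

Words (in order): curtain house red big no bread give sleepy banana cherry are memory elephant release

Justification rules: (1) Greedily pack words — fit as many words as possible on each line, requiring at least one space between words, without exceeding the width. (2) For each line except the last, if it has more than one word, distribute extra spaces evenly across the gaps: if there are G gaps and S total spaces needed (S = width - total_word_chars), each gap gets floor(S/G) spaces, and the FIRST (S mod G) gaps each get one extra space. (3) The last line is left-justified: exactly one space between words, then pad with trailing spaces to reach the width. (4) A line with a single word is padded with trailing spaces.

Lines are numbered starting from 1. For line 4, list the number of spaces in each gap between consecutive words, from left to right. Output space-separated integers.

Answer: 2

Derivation:
Line 1: ['curtain'] (min_width=7, slack=4)
Line 2: ['house', 'red'] (min_width=9, slack=2)
Line 3: ['big', 'no'] (min_width=6, slack=5)
Line 4: ['bread', 'give'] (min_width=10, slack=1)
Line 5: ['sleepy'] (min_width=6, slack=5)
Line 6: ['banana'] (min_width=6, slack=5)
Line 7: ['cherry', 'are'] (min_width=10, slack=1)
Line 8: ['memory'] (min_width=6, slack=5)
Line 9: ['elephant'] (min_width=8, slack=3)
Line 10: ['release'] (min_width=7, slack=4)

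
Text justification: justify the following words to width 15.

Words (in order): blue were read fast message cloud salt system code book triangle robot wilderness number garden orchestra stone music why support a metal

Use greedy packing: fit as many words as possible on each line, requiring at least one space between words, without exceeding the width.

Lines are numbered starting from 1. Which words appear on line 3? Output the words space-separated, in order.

Answer: cloud salt

Derivation:
Line 1: ['blue', 'were', 'read'] (min_width=14, slack=1)
Line 2: ['fast', 'message'] (min_width=12, slack=3)
Line 3: ['cloud', 'salt'] (min_width=10, slack=5)
Line 4: ['system', 'code'] (min_width=11, slack=4)
Line 5: ['book', 'triangle'] (min_width=13, slack=2)
Line 6: ['robot'] (min_width=5, slack=10)
Line 7: ['wilderness'] (min_width=10, slack=5)
Line 8: ['number', 'garden'] (min_width=13, slack=2)
Line 9: ['orchestra', 'stone'] (min_width=15, slack=0)
Line 10: ['music', 'why'] (min_width=9, slack=6)
Line 11: ['support', 'a', 'metal'] (min_width=15, slack=0)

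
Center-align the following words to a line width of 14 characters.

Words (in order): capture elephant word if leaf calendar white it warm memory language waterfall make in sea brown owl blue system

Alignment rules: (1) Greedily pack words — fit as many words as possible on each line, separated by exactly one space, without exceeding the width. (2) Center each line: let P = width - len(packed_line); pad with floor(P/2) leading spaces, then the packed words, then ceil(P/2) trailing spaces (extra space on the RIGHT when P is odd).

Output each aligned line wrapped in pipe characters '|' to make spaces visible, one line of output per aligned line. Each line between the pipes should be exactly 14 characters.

Line 1: ['capture'] (min_width=7, slack=7)
Line 2: ['elephant', 'word'] (min_width=13, slack=1)
Line 3: ['if', 'leaf'] (min_width=7, slack=7)
Line 4: ['calendar', 'white'] (min_width=14, slack=0)
Line 5: ['it', 'warm', 'memory'] (min_width=14, slack=0)
Line 6: ['language'] (min_width=8, slack=6)
Line 7: ['waterfall', 'make'] (min_width=14, slack=0)
Line 8: ['in', 'sea', 'brown'] (min_width=12, slack=2)
Line 9: ['owl', 'blue'] (min_width=8, slack=6)
Line 10: ['system'] (min_width=6, slack=8)

Answer: |   capture    |
|elephant word |
|   if leaf    |
|calendar white|
|it warm memory|
|   language   |
|waterfall make|
| in sea brown |
|   owl blue   |
|    system    |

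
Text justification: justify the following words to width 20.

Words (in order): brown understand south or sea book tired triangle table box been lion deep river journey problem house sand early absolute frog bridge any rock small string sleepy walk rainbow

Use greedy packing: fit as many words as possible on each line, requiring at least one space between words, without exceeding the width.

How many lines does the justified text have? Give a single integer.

Answer: 10

Derivation:
Line 1: ['brown', 'understand'] (min_width=16, slack=4)
Line 2: ['south', 'or', 'sea', 'book'] (min_width=17, slack=3)
Line 3: ['tired', 'triangle', 'table'] (min_width=20, slack=0)
Line 4: ['box', 'been', 'lion', 'deep'] (min_width=18, slack=2)
Line 5: ['river', 'journey'] (min_width=13, slack=7)
Line 6: ['problem', 'house', 'sand'] (min_width=18, slack=2)
Line 7: ['early', 'absolute', 'frog'] (min_width=19, slack=1)
Line 8: ['bridge', 'any', 'rock'] (min_width=15, slack=5)
Line 9: ['small', 'string', 'sleepy'] (min_width=19, slack=1)
Line 10: ['walk', 'rainbow'] (min_width=12, slack=8)
Total lines: 10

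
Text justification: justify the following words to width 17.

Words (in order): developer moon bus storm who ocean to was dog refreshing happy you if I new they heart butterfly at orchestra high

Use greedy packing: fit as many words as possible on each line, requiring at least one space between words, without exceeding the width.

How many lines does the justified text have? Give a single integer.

Answer: 7

Derivation:
Line 1: ['developer', 'moon'] (min_width=14, slack=3)
Line 2: ['bus', 'storm', 'who'] (min_width=13, slack=4)
Line 3: ['ocean', 'to', 'was', 'dog'] (min_width=16, slack=1)
Line 4: ['refreshing', 'happy'] (min_width=16, slack=1)
Line 5: ['you', 'if', 'I', 'new', 'they'] (min_width=17, slack=0)
Line 6: ['heart', 'butterfly'] (min_width=15, slack=2)
Line 7: ['at', 'orchestra', 'high'] (min_width=17, slack=0)
Total lines: 7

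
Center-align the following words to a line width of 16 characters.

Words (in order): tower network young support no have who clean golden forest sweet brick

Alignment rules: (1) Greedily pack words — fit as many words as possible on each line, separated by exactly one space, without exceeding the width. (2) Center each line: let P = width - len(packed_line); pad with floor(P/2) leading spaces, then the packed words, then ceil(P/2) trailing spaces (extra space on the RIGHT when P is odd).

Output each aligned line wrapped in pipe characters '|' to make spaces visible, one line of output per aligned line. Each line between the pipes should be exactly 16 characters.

Answer: | tower network  |
|young support no|
| have who clean |
| golden forest  |
|  sweet brick   |

Derivation:
Line 1: ['tower', 'network'] (min_width=13, slack=3)
Line 2: ['young', 'support', 'no'] (min_width=16, slack=0)
Line 3: ['have', 'who', 'clean'] (min_width=14, slack=2)
Line 4: ['golden', 'forest'] (min_width=13, slack=3)
Line 5: ['sweet', 'brick'] (min_width=11, slack=5)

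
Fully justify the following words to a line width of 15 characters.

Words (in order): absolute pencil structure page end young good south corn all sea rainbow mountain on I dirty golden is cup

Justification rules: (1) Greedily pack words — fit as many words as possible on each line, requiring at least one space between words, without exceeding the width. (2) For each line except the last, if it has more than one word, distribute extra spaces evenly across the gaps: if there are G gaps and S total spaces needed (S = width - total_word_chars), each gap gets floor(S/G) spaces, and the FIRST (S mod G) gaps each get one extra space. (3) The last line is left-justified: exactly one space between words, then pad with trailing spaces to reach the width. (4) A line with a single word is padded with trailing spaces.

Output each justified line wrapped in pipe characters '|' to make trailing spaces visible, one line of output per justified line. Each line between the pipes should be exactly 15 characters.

Line 1: ['absolute', 'pencil'] (min_width=15, slack=0)
Line 2: ['structure', 'page'] (min_width=14, slack=1)
Line 3: ['end', 'young', 'good'] (min_width=14, slack=1)
Line 4: ['south', 'corn', 'all'] (min_width=14, slack=1)
Line 5: ['sea', 'rainbow'] (min_width=11, slack=4)
Line 6: ['mountain', 'on', 'I'] (min_width=13, slack=2)
Line 7: ['dirty', 'golden', 'is'] (min_width=15, slack=0)
Line 8: ['cup'] (min_width=3, slack=12)

Answer: |absolute pencil|
|structure  page|
|end  young good|
|south  corn all|
|sea     rainbow|
|mountain  on  I|
|dirty golden is|
|cup            |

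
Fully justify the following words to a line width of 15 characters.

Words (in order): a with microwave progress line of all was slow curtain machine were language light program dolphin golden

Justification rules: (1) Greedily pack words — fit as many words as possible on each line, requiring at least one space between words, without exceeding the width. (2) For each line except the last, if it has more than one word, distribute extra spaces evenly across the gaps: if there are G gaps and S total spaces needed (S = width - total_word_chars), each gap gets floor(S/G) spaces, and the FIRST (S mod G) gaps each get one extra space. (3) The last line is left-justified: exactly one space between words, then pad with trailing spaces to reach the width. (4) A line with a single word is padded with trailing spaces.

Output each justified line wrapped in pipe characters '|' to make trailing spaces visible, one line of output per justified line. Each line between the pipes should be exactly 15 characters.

Line 1: ['a', 'with'] (min_width=6, slack=9)
Line 2: ['microwave'] (min_width=9, slack=6)
Line 3: ['progress', 'line'] (min_width=13, slack=2)
Line 4: ['of', 'all', 'was', 'slow'] (min_width=15, slack=0)
Line 5: ['curtain', 'machine'] (min_width=15, slack=0)
Line 6: ['were', 'language'] (min_width=13, slack=2)
Line 7: ['light', 'program'] (min_width=13, slack=2)
Line 8: ['dolphin', 'golden'] (min_width=14, slack=1)

Answer: |a          with|
|microwave      |
|progress   line|
|of all was slow|
|curtain machine|
|were   language|
|light   program|
|dolphin golden |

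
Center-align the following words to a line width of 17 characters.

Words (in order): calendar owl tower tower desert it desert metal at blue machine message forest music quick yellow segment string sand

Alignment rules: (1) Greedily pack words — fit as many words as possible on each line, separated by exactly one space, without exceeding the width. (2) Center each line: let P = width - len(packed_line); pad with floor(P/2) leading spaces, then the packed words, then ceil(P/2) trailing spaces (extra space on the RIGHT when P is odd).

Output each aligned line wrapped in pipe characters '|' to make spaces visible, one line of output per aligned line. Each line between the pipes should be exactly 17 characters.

Answer: |  calendar owl   |
|   tower tower   |
|desert it desert |
|  metal at blue  |
| machine message |
|  forest music   |
|  quick yellow   |
| segment string  |
|      sand       |

Derivation:
Line 1: ['calendar', 'owl'] (min_width=12, slack=5)
Line 2: ['tower', 'tower'] (min_width=11, slack=6)
Line 3: ['desert', 'it', 'desert'] (min_width=16, slack=1)
Line 4: ['metal', 'at', 'blue'] (min_width=13, slack=4)
Line 5: ['machine', 'message'] (min_width=15, slack=2)
Line 6: ['forest', 'music'] (min_width=12, slack=5)
Line 7: ['quick', 'yellow'] (min_width=12, slack=5)
Line 8: ['segment', 'string'] (min_width=14, slack=3)
Line 9: ['sand'] (min_width=4, slack=13)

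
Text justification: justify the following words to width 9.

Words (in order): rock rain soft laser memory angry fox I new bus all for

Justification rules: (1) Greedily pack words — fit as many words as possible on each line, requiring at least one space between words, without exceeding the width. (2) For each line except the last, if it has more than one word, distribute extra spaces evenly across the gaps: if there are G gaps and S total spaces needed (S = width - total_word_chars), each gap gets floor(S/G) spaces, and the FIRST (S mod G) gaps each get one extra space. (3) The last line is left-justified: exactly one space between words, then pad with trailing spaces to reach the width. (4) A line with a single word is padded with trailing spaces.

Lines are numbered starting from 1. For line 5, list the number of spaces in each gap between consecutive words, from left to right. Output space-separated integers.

Answer: 1

Derivation:
Line 1: ['rock', 'rain'] (min_width=9, slack=0)
Line 2: ['soft'] (min_width=4, slack=5)
Line 3: ['laser'] (min_width=5, slack=4)
Line 4: ['memory'] (min_width=6, slack=3)
Line 5: ['angry', 'fox'] (min_width=9, slack=0)
Line 6: ['I', 'new', 'bus'] (min_width=9, slack=0)
Line 7: ['all', 'for'] (min_width=7, slack=2)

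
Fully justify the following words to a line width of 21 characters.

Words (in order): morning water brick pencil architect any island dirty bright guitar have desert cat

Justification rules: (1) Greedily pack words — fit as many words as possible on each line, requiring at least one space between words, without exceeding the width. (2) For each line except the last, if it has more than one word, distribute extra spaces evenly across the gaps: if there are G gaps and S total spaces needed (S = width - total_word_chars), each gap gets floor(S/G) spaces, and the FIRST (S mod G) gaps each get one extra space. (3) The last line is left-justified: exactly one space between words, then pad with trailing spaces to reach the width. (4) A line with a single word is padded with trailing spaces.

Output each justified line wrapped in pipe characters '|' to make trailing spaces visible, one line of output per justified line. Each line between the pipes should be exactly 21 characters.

Line 1: ['morning', 'water', 'brick'] (min_width=19, slack=2)
Line 2: ['pencil', 'architect', 'any'] (min_width=20, slack=1)
Line 3: ['island', 'dirty', 'bright'] (min_width=19, slack=2)
Line 4: ['guitar', 'have', 'desert'] (min_width=18, slack=3)
Line 5: ['cat'] (min_width=3, slack=18)

Answer: |morning  water  brick|
|pencil  architect any|
|island  dirty  bright|
|guitar   have  desert|
|cat                  |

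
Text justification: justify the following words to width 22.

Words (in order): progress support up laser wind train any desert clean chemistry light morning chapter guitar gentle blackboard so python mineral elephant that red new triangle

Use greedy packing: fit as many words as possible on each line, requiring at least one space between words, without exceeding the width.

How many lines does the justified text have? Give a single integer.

Answer: 8

Derivation:
Line 1: ['progress', 'support', 'up'] (min_width=19, slack=3)
Line 2: ['laser', 'wind', 'train', 'any'] (min_width=20, slack=2)
Line 3: ['desert', 'clean', 'chemistry'] (min_width=22, slack=0)
Line 4: ['light', 'morning', 'chapter'] (min_width=21, slack=1)
Line 5: ['guitar', 'gentle'] (min_width=13, slack=9)
Line 6: ['blackboard', 'so', 'python'] (min_width=20, slack=2)
Line 7: ['mineral', 'elephant', 'that'] (min_width=21, slack=1)
Line 8: ['red', 'new', 'triangle'] (min_width=16, slack=6)
Total lines: 8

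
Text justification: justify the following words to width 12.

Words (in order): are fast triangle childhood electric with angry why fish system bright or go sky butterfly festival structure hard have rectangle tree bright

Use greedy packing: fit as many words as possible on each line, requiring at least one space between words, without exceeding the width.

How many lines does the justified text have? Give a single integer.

Line 1: ['are', 'fast'] (min_width=8, slack=4)
Line 2: ['triangle'] (min_width=8, slack=4)
Line 3: ['childhood'] (min_width=9, slack=3)
Line 4: ['electric'] (min_width=8, slack=4)
Line 5: ['with', 'angry'] (min_width=10, slack=2)
Line 6: ['why', 'fish'] (min_width=8, slack=4)
Line 7: ['system'] (min_width=6, slack=6)
Line 8: ['bright', 'or', 'go'] (min_width=12, slack=0)
Line 9: ['sky'] (min_width=3, slack=9)
Line 10: ['butterfly'] (min_width=9, slack=3)
Line 11: ['festival'] (min_width=8, slack=4)
Line 12: ['structure'] (min_width=9, slack=3)
Line 13: ['hard', 'have'] (min_width=9, slack=3)
Line 14: ['rectangle'] (min_width=9, slack=3)
Line 15: ['tree', 'bright'] (min_width=11, slack=1)
Total lines: 15

Answer: 15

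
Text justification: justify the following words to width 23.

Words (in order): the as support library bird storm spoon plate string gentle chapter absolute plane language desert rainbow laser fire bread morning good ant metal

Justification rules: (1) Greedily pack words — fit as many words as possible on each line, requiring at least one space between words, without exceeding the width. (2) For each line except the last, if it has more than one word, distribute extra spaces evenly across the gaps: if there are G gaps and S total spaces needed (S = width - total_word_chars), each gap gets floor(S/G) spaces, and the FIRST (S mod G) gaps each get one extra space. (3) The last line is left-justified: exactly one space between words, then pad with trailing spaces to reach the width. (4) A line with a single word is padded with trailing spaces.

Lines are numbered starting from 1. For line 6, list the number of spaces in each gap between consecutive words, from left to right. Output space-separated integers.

Line 1: ['the', 'as', 'support', 'library'] (min_width=22, slack=1)
Line 2: ['bird', 'storm', 'spoon', 'plate'] (min_width=22, slack=1)
Line 3: ['string', 'gentle', 'chapter'] (min_width=21, slack=2)
Line 4: ['absolute', 'plane', 'language'] (min_width=23, slack=0)
Line 5: ['desert', 'rainbow', 'laser'] (min_width=20, slack=3)
Line 6: ['fire', 'bread', 'morning', 'good'] (min_width=23, slack=0)
Line 7: ['ant', 'metal'] (min_width=9, slack=14)

Answer: 1 1 1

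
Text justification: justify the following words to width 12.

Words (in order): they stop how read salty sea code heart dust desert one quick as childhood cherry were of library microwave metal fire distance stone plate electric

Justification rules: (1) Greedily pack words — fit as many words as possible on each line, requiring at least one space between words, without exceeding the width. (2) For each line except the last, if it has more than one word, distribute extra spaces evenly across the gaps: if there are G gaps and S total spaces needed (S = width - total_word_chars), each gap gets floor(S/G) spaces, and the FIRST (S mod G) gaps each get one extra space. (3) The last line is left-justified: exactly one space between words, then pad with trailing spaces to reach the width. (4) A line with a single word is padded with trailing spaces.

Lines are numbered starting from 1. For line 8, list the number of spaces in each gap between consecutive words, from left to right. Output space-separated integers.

Line 1: ['they', 'stop'] (min_width=9, slack=3)
Line 2: ['how', 'read'] (min_width=8, slack=4)
Line 3: ['salty', 'sea'] (min_width=9, slack=3)
Line 4: ['code', 'heart'] (min_width=10, slack=2)
Line 5: ['dust', 'desert'] (min_width=11, slack=1)
Line 6: ['one', 'quick', 'as'] (min_width=12, slack=0)
Line 7: ['childhood'] (min_width=9, slack=3)
Line 8: ['cherry', 'were'] (min_width=11, slack=1)
Line 9: ['of', 'library'] (min_width=10, slack=2)
Line 10: ['microwave'] (min_width=9, slack=3)
Line 11: ['metal', 'fire'] (min_width=10, slack=2)
Line 12: ['distance'] (min_width=8, slack=4)
Line 13: ['stone', 'plate'] (min_width=11, slack=1)
Line 14: ['electric'] (min_width=8, slack=4)

Answer: 2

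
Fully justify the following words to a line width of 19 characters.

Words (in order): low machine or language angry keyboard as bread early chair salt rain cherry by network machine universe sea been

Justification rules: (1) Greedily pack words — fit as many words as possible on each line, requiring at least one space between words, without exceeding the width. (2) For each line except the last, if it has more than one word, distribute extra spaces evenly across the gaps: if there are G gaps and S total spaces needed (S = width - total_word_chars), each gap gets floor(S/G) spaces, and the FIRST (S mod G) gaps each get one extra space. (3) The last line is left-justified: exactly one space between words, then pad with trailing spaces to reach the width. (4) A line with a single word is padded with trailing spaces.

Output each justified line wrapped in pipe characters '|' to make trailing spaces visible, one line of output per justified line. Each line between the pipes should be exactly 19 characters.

Answer: |low    machine   or|
|language      angry|
|keyboard  as  bread|
|early   chair  salt|
|rain    cherry   by|
|network     machine|
|universe sea been  |

Derivation:
Line 1: ['low', 'machine', 'or'] (min_width=14, slack=5)
Line 2: ['language', 'angry'] (min_width=14, slack=5)
Line 3: ['keyboard', 'as', 'bread'] (min_width=17, slack=2)
Line 4: ['early', 'chair', 'salt'] (min_width=16, slack=3)
Line 5: ['rain', 'cherry', 'by'] (min_width=14, slack=5)
Line 6: ['network', 'machine'] (min_width=15, slack=4)
Line 7: ['universe', 'sea', 'been'] (min_width=17, slack=2)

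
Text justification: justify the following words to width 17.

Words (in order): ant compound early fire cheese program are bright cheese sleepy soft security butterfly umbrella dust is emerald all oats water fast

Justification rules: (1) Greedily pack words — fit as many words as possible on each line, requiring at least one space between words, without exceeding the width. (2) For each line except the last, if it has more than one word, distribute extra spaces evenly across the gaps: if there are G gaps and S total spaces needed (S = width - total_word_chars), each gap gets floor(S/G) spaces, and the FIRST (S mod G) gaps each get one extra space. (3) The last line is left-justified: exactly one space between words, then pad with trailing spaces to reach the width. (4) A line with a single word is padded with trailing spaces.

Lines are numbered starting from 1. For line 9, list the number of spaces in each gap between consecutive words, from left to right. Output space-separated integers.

Answer: 2 1

Derivation:
Line 1: ['ant', 'compound'] (min_width=12, slack=5)
Line 2: ['early', 'fire', 'cheese'] (min_width=17, slack=0)
Line 3: ['program', 'are'] (min_width=11, slack=6)
Line 4: ['bright', 'cheese'] (min_width=13, slack=4)
Line 5: ['sleepy', 'soft'] (min_width=11, slack=6)
Line 6: ['security'] (min_width=8, slack=9)
Line 7: ['butterfly'] (min_width=9, slack=8)
Line 8: ['umbrella', 'dust', 'is'] (min_width=16, slack=1)
Line 9: ['emerald', 'all', 'oats'] (min_width=16, slack=1)
Line 10: ['water', 'fast'] (min_width=10, slack=7)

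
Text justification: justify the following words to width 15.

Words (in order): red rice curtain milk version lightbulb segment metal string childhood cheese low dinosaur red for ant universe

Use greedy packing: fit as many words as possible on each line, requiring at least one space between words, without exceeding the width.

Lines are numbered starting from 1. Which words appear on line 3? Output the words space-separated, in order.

Answer: version

Derivation:
Line 1: ['red', 'rice'] (min_width=8, slack=7)
Line 2: ['curtain', 'milk'] (min_width=12, slack=3)
Line 3: ['version'] (min_width=7, slack=8)
Line 4: ['lightbulb'] (min_width=9, slack=6)
Line 5: ['segment', 'metal'] (min_width=13, slack=2)
Line 6: ['string'] (min_width=6, slack=9)
Line 7: ['childhood'] (min_width=9, slack=6)
Line 8: ['cheese', 'low'] (min_width=10, slack=5)
Line 9: ['dinosaur', 'red'] (min_width=12, slack=3)
Line 10: ['for', 'ant'] (min_width=7, slack=8)
Line 11: ['universe'] (min_width=8, slack=7)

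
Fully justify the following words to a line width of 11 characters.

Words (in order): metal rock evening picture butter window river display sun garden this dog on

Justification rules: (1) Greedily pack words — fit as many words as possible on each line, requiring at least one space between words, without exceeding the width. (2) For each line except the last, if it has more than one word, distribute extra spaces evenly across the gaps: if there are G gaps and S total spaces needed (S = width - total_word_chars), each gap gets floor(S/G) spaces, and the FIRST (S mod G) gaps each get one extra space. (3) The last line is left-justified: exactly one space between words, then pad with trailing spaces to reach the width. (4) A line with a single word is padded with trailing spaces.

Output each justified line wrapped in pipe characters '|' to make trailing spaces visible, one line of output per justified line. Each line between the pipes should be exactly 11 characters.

Line 1: ['metal', 'rock'] (min_width=10, slack=1)
Line 2: ['evening'] (min_width=7, slack=4)
Line 3: ['picture'] (min_width=7, slack=4)
Line 4: ['butter'] (min_width=6, slack=5)
Line 5: ['window'] (min_width=6, slack=5)
Line 6: ['river'] (min_width=5, slack=6)
Line 7: ['display', 'sun'] (min_width=11, slack=0)
Line 8: ['garden', 'this'] (min_width=11, slack=0)
Line 9: ['dog', 'on'] (min_width=6, slack=5)

Answer: |metal  rock|
|evening    |
|picture    |
|butter     |
|window     |
|river      |
|display sun|
|garden this|
|dog on     |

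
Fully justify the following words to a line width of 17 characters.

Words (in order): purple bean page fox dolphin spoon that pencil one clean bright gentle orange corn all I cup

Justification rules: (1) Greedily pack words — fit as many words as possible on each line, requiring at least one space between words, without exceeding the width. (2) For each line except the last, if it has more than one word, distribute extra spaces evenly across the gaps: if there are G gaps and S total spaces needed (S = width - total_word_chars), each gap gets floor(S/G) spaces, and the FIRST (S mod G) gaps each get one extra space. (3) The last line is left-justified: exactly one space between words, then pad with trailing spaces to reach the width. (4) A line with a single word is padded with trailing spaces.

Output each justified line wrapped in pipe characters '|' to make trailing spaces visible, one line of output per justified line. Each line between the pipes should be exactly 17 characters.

Line 1: ['purple', 'bean', 'page'] (min_width=16, slack=1)
Line 2: ['fox', 'dolphin', 'spoon'] (min_width=17, slack=0)
Line 3: ['that', 'pencil', 'one'] (min_width=15, slack=2)
Line 4: ['clean', 'bright'] (min_width=12, slack=5)
Line 5: ['gentle', 'orange'] (min_width=13, slack=4)
Line 6: ['corn', 'all', 'I', 'cup'] (min_width=14, slack=3)

Answer: |purple  bean page|
|fox dolphin spoon|
|that  pencil  one|
|clean      bright|
|gentle     orange|
|corn all I cup   |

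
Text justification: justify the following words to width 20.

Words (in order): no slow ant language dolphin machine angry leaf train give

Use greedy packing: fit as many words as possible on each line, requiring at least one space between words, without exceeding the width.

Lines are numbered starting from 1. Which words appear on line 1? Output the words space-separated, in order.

Answer: no slow ant language

Derivation:
Line 1: ['no', 'slow', 'ant', 'language'] (min_width=20, slack=0)
Line 2: ['dolphin', 'machine'] (min_width=15, slack=5)
Line 3: ['angry', 'leaf', 'train'] (min_width=16, slack=4)
Line 4: ['give'] (min_width=4, slack=16)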